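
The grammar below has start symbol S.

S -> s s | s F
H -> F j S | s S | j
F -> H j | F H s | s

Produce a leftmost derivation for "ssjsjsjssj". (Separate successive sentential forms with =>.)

S => sF   [S -> s F]
sF => sHj   [F -> H j]
sHj => sFjSj   [H -> F j S]
sFjSj => sFHsjSj   [F -> F H s]
sFHsjSj => sFHsHsjSj   [F -> F H s]
sFHsHsjSj => ssHsHsjSj   [F -> s]
ssHsHsjSj => ssjsHsjSj   [H -> j]
ssjsHsjSj => ssjsjsjSj   [H -> j]
ssjsjsjSj => ssjsjsjssj   [S -> s s]

S => sF => sHj => sFjSj => sFHsjSj => sFHsHsjSj => ssHsHsjSj => ssjsHsjSj => ssjsjsjSj => ssjsjsjssj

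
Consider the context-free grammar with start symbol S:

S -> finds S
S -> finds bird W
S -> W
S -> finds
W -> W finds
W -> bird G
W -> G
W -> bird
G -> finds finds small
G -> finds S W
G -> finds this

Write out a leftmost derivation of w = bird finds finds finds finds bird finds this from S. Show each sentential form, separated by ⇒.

S ⇒ W ⇒ bird G ⇒ bird finds S W ⇒ bird finds finds S W ⇒ bird finds finds finds S W ⇒ bird finds finds finds finds W ⇒ bird finds finds finds finds bird G ⇒ bird finds finds finds finds bird finds this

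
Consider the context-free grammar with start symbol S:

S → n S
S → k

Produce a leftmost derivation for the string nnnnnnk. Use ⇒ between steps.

S⇒nS⇒nnS⇒nnnS⇒nnnnS⇒nnnnnS⇒nnnnnnS⇒nnnnnnk

S ⇒ nS   [S → n S]
nS ⇒ nnS   [S → n S]
nnS ⇒ nnnS   [S → n S]
nnnS ⇒ nnnnS   [S → n S]
nnnnS ⇒ nnnnnS   [S → n S]
nnnnnS ⇒ nnnnnnS   [S → n S]
nnnnnnS ⇒ nnnnnnk   [S → k]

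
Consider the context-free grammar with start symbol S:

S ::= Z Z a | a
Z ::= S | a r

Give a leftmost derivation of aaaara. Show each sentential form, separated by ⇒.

S ⇒ ZZa ⇒ SZa ⇒ ZZaZa ⇒ SZaZa ⇒ aZaZa ⇒ aSaZa ⇒ aaaZa ⇒ aaaara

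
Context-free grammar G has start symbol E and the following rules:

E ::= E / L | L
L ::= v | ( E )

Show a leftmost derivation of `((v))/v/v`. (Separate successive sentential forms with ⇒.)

E ⇒ E/L ⇒ E/L/L ⇒ L/L/L ⇒ (E)/L/L ⇒ (L)/L/L ⇒ ((E))/L/L ⇒ ((L))/L/L ⇒ ((v))/L/L ⇒ ((v))/v/L ⇒ ((v))/v/v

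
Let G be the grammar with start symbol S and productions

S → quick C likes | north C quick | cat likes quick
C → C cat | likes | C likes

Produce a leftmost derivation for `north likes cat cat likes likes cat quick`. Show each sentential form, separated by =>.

S => north C quick   [S → north C quick]
north C quick => north C cat quick   [C → C cat]
north C cat quick => north C likes cat quick   [C → C likes]
north C likes cat quick => north C likes likes cat quick   [C → C likes]
north C likes likes cat quick => north C cat likes likes cat quick   [C → C cat]
north C cat likes likes cat quick => north C cat cat likes likes cat quick   [C → C cat]
north C cat cat likes likes cat quick => north likes cat cat likes likes cat quick   [C → likes]

S => north C quick => north C cat quick => north C likes cat quick => north C likes likes cat quick => north C cat likes likes cat quick => north C cat cat likes likes cat quick => north likes cat cat likes likes cat quick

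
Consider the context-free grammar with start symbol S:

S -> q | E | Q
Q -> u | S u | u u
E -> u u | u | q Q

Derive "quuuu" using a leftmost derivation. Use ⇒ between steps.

S⇒Q⇒Su⇒Qu⇒Suu⇒Euu⇒qQuu⇒quuuu

S ⇒ Q   [S -> Q]
Q ⇒ Su   [Q -> S u]
Su ⇒ Qu   [S -> Q]
Qu ⇒ Suu   [Q -> S u]
Suu ⇒ Euu   [S -> E]
Euu ⇒ qQuu   [E -> q Q]
qQuu ⇒ quuuu   [Q -> u u]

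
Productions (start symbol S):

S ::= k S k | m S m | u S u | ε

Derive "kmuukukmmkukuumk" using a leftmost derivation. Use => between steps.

S=>kSk=>kmSmk=>kmuSumk=>kmuuSuumk=>kmuukSkuumk=>kmuukuSukuumk=>kmuukukSkukuumk=>kmuukukmSmkukuumk=>kmuukukmmkukuumk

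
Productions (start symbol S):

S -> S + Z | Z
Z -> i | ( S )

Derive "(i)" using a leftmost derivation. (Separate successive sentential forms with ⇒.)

S ⇒ Z ⇒ (S) ⇒ (Z) ⇒ (i)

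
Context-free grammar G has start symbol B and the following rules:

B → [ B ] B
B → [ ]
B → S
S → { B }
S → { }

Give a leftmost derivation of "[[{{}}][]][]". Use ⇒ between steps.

B ⇒ [B]B ⇒ [[B]B]B ⇒ [[S]B]B ⇒ [[{B}]B]B ⇒ [[{S}]B]B ⇒ [[{{}}]B]B ⇒ [[{{}}][]]B ⇒ [[{{}}][]][]

B ⇒ [B]B   [B → [ B ] B]
[B]B ⇒ [[B]B]B   [B → [ B ] B]
[[B]B]B ⇒ [[S]B]B   [B → S]
[[S]B]B ⇒ [[{B}]B]B   [S → { B }]
[[{B}]B]B ⇒ [[{S}]B]B   [B → S]
[[{S}]B]B ⇒ [[{{}}]B]B   [S → { }]
[[{{}}]B]B ⇒ [[{{}}][]]B   [B → [ ]]
[[{{}}][]]B ⇒ [[{{}}][]][]   [B → [ ]]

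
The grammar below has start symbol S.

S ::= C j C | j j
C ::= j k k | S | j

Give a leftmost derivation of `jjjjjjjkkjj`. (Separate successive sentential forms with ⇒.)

S ⇒ CjC   [S ::= C j C]
CjC ⇒ jjC   [C ::= j]
jjC ⇒ jjS   [C ::= S]
jjS ⇒ jjCjC   [S ::= C j C]
jjCjC ⇒ jjSjC   [C ::= S]
jjSjC ⇒ jjCjCjC   [S ::= C j C]
jjCjCjC ⇒ jjSjCjC   [C ::= S]
jjSjCjC ⇒ jjCjCjCjC   [S ::= C j C]
jjCjCjCjC ⇒ jjjjCjCjC   [C ::= j]
jjjjCjCjC ⇒ jjjjjjCjC   [C ::= j]
jjjjjjCjC ⇒ jjjjjjjkkjC   [C ::= j k k]
jjjjjjjkkjC ⇒ jjjjjjjkkjj   [C ::= j]

S ⇒ CjC ⇒ jjC ⇒ jjS ⇒ jjCjC ⇒ jjSjC ⇒ jjCjCjC ⇒ jjSjCjC ⇒ jjCjCjCjC ⇒ jjjjCjCjC ⇒ jjjjjjCjC ⇒ jjjjjjjkkjC ⇒ jjjjjjjkkjj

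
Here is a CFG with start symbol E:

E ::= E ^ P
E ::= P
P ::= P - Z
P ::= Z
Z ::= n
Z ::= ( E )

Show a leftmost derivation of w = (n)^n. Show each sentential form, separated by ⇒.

E ⇒ E^P   [E ::= E ^ P]
E^P ⇒ P^P   [E ::= P]
P^P ⇒ Z^P   [P ::= Z]
Z^P ⇒ (E)^P   [Z ::= ( E )]
(E)^P ⇒ (P)^P   [E ::= P]
(P)^P ⇒ (Z)^P   [P ::= Z]
(Z)^P ⇒ (n)^P   [Z ::= n]
(n)^P ⇒ (n)^Z   [P ::= Z]
(n)^Z ⇒ (n)^n   [Z ::= n]

E ⇒ E^P ⇒ P^P ⇒ Z^P ⇒ (E)^P ⇒ (P)^P ⇒ (Z)^P ⇒ (n)^P ⇒ (n)^Z ⇒ (n)^n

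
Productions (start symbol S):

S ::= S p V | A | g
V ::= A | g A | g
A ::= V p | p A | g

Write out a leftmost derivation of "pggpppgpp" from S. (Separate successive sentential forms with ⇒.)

S⇒A⇒pA⇒pVp⇒pgAp⇒pgVpp⇒pggApp⇒pggpApp⇒pggppApp⇒pggpppApp⇒pggpppgpp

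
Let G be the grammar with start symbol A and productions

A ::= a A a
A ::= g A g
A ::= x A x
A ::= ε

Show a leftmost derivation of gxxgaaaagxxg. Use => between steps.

A => gAg   [A ::= g A g]
gAg => gxAxg   [A ::= x A x]
gxAxg => gxxAxxg   [A ::= x A x]
gxxAxxg => gxxgAgxxg   [A ::= g A g]
gxxgAgxxg => gxxgaAagxxg   [A ::= a A a]
gxxgaAagxxg => gxxgaaAaagxxg   [A ::= a A a]
gxxgaaAaagxxg => gxxgaaaagxxg   [A ::= ε]

A => gAg => gxAxg => gxxAxxg => gxxgAgxxg => gxxgaAagxxg => gxxgaaAaagxxg => gxxgaaaagxxg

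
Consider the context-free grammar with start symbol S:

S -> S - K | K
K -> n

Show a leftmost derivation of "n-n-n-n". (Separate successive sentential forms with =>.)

S => S-K => S-K-K => S-K-K-K => K-K-K-K => n-K-K-K => n-n-K-K => n-n-n-K => n-n-n-n

S => S-K   [S -> S - K]
S-K => S-K-K   [S -> S - K]
S-K-K => S-K-K-K   [S -> S - K]
S-K-K-K => K-K-K-K   [S -> K]
K-K-K-K => n-K-K-K   [K -> n]
n-K-K-K => n-n-K-K   [K -> n]
n-n-K-K => n-n-n-K   [K -> n]
n-n-n-K => n-n-n-n   [K -> n]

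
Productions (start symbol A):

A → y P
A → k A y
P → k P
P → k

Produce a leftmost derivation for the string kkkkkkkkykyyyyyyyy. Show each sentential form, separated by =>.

A => kAy => kkAyy => kkkAyyy => kkkkAyyyy => kkkkkAyyyyy => kkkkkkAyyyyyy => kkkkkkkAyyyyyyy => kkkkkkkkAyyyyyyyy => kkkkkkkkyPyyyyyyyy => kkkkkkkkykyyyyyyyy

A => kAy   [A → k A y]
kAy => kkAyy   [A → k A y]
kkAyy => kkkAyyy   [A → k A y]
kkkAyyy => kkkkAyyyy   [A → k A y]
kkkkAyyyy => kkkkkAyyyyy   [A → k A y]
kkkkkAyyyyy => kkkkkkAyyyyyy   [A → k A y]
kkkkkkAyyyyyy => kkkkkkkAyyyyyyy   [A → k A y]
kkkkkkkAyyyyyyy => kkkkkkkkAyyyyyyyy   [A → k A y]
kkkkkkkkAyyyyyyyy => kkkkkkkkyPyyyyyyyy   [A → y P]
kkkkkkkkyPyyyyyyyy => kkkkkkkkykyyyyyyyy   [P → k]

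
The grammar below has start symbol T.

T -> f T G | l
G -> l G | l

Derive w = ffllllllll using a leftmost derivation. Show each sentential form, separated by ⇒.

T ⇒ fTG ⇒ ffTGG ⇒ fflGG ⇒ ffllG ⇒ fflllG ⇒ ffllllG ⇒ fflllllG ⇒ ffllllllG ⇒ fflllllllG ⇒ ffllllllll

T ⇒ fTG   [T -> f T G]
fTG ⇒ ffTGG   [T -> f T G]
ffTGG ⇒ fflGG   [T -> l]
fflGG ⇒ ffllG   [G -> l]
ffllG ⇒ fflllG   [G -> l G]
fflllG ⇒ ffllllG   [G -> l G]
ffllllG ⇒ fflllllG   [G -> l G]
fflllllG ⇒ ffllllllG   [G -> l G]
ffllllllG ⇒ fflllllllG   [G -> l G]
fflllllllG ⇒ ffllllllll   [G -> l]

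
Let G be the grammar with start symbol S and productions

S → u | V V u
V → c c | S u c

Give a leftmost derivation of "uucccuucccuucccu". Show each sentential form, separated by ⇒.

S ⇒ VVu   [S → V V u]
VVu ⇒ SucVu   [V → S u c]
SucVu ⇒ VVuucVu   [S → V V u]
VVuucVu ⇒ SucVuucVu   [V → S u c]
SucVuucVu ⇒ VVuucVuucVu   [S → V V u]
VVuucVuucVu ⇒ SucVuucVuucVu   [V → S u c]
SucVuucVuucVu ⇒ uucVuucVuucVu   [S → u]
uucVuucVuucVu ⇒ uucccuucVuucVu   [V → c c]
uucccuucVuucVu ⇒ uucccuucccuucVu   [V → c c]
uucccuucccuucVu ⇒ uucccuucccuucccu   [V → c c]

S ⇒ VVu ⇒ SucVu ⇒ VVuucVu ⇒ SucVuucVu ⇒ VVuucVuucVu ⇒ SucVuucVuucVu ⇒ uucVuucVuucVu ⇒ uucccuucVuucVu ⇒ uucccuucccuucVu ⇒ uucccuucccuucccu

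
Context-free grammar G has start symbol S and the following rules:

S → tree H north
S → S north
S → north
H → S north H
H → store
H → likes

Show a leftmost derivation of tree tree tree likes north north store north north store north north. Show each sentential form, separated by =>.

S => S north => tree H north north => tree S north H north north => tree tree H north north H north north => tree tree S north H north north H north north => tree tree tree H north north H north north H north north => tree tree tree likes north north H north north H north north => tree tree tree likes north north store north north H north north => tree tree tree likes north north store north north store north north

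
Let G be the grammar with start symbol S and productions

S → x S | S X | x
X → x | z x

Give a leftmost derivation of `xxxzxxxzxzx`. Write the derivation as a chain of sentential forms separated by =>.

S => SX   [S → S X]
SX => SXX   [S → S X]
SXX => SXXX   [S → S X]
SXXX => SXXXX   [S → S X]
SXXXX => SXXXXX   [S → S X]
SXXXXX => xSXXXXX   [S → x S]
xSXXXXX => xSXXXXXX   [S → S X]
xSXXXXXX => xxXXXXXX   [S → x]
xxXXXXXX => xxxXXXXX   [X → x]
xxxXXXXX => xxxzxXXXX   [X → z x]
xxxzxXXXX => xxxzxxXXX   [X → x]
xxxzxxXXX => xxxzxxxXX   [X → x]
xxxzxxxXX => xxxzxxxzxX   [X → z x]
xxxzxxxzxX => xxxzxxxzxzx   [X → z x]

S => SX => SXX => SXXX => SXXXX => SXXXXX => xSXXXXX => xSXXXXXX => xxXXXXXX => xxxXXXXX => xxxzxXXXX => xxxzxxXXX => xxxzxxxXX => xxxzxxxzxX => xxxzxxxzxzx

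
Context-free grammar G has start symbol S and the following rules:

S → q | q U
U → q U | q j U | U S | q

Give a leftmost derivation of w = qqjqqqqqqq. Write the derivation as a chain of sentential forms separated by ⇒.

S ⇒ qU   [S → q U]
qU ⇒ qUS   [U → U S]
qUS ⇒ qUSS   [U → U S]
qUSS ⇒ qqjUSS   [U → q j U]
qqjUSS ⇒ qqjUSSS   [U → U S]
qqjUSSS ⇒ qqjqUSSS   [U → q U]
qqjqUSSS ⇒ qqjqUSSSS   [U → U S]
qqjqUSSSS ⇒ qqjqUSSSSS   [U → U S]
qqjqUSSSSS ⇒ qqjqqSSSSS   [U → q]
qqjqqSSSSS ⇒ qqjqqqSSSS   [S → q]
qqjqqqSSSS ⇒ qqjqqqqSSS   [S → q]
qqjqqqqSSS ⇒ qqjqqqqqSS   [S → q]
qqjqqqqqSS ⇒ qqjqqqqqqS   [S → q]
qqjqqqqqqS ⇒ qqjqqqqqqq   [S → q]

S⇒qU⇒qUS⇒qUSS⇒qqjUSS⇒qqjUSSS⇒qqjqUSSS⇒qqjqUSSSS⇒qqjqUSSSSS⇒qqjqqSSSSS⇒qqjqqqSSSS⇒qqjqqqqSSS⇒qqjqqqqqSS⇒qqjqqqqqqS⇒qqjqqqqqqq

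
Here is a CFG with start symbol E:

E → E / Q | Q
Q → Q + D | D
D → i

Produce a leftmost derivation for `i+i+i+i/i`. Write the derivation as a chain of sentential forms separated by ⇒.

E ⇒ E/Q   [E → E / Q]
E/Q ⇒ Q/Q   [E → Q]
Q/Q ⇒ Q+D/Q   [Q → Q + D]
Q+D/Q ⇒ Q+D+D/Q   [Q → Q + D]
Q+D+D/Q ⇒ Q+D+D+D/Q   [Q → Q + D]
Q+D+D+D/Q ⇒ D+D+D+D/Q   [Q → D]
D+D+D+D/Q ⇒ i+D+D+D/Q   [D → i]
i+D+D+D/Q ⇒ i+i+D+D/Q   [D → i]
i+i+D+D/Q ⇒ i+i+i+D/Q   [D → i]
i+i+i+D/Q ⇒ i+i+i+i/Q   [D → i]
i+i+i+i/Q ⇒ i+i+i+i/D   [Q → D]
i+i+i+i/D ⇒ i+i+i+i/i   [D → i]

E⇒E/Q⇒Q/Q⇒Q+D/Q⇒Q+D+D/Q⇒Q+D+D+D/Q⇒D+D+D+D/Q⇒i+D+D+D/Q⇒i+i+D+D/Q⇒i+i+i+D/Q⇒i+i+i+i/Q⇒i+i+i+i/D⇒i+i+i+i/i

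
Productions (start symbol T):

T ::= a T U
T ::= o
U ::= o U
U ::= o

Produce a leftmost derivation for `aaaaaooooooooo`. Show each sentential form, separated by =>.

T => aTU   [T ::= a T U]
aTU => aaTUU   [T ::= a T U]
aaTUU => aaaTUUU   [T ::= a T U]
aaaTUUU => aaaaTUUUU   [T ::= a T U]
aaaaTUUUU => aaaaaTUUUUU   [T ::= a T U]
aaaaaTUUUUU => aaaaaoUUUUU   [T ::= o]
aaaaaoUUUUU => aaaaaooUUUUU   [U ::= o U]
aaaaaooUUUUU => aaaaaoooUUUUU   [U ::= o U]
aaaaaoooUUUUU => aaaaaooooUUUUU   [U ::= o U]
aaaaaooooUUUUU => aaaaaoooooUUUU   [U ::= o]
aaaaaoooooUUUU => aaaaaooooooUUU   [U ::= o]
aaaaaooooooUUU => aaaaaoooooooUU   [U ::= o]
aaaaaoooooooUU => aaaaaooooooooU   [U ::= o]
aaaaaooooooooU => aaaaaooooooooo   [U ::= o]

T=>aTU=>aaTUU=>aaaTUUU=>aaaaTUUUU=>aaaaaTUUUUU=>aaaaaoUUUUU=>aaaaaooUUUUU=>aaaaaoooUUUUU=>aaaaaooooUUUUU=>aaaaaoooooUUUU=>aaaaaooooooUUU=>aaaaaoooooooUU=>aaaaaooooooooU=>aaaaaooooooooo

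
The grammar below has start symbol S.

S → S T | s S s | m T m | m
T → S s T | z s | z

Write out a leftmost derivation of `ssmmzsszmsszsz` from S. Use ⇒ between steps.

S⇒ST⇒STT⇒sSsTT⇒ssSssTT⇒ssmTmssTT⇒ssmSsTmssTT⇒ssmSTsTmssTT⇒ssmmTsTmssTT⇒ssmmzssTmssTT⇒ssmmzsszmssTT⇒ssmmzsszmsszsT⇒ssmmzsszmsszsz

S ⇒ ST   [S → S T]
ST ⇒ STT   [S → S T]
STT ⇒ sSsTT   [S → s S s]
sSsTT ⇒ ssSssTT   [S → s S s]
ssSssTT ⇒ ssmTmssTT   [S → m T m]
ssmTmssTT ⇒ ssmSsTmssTT   [T → S s T]
ssmSsTmssTT ⇒ ssmSTsTmssTT   [S → S T]
ssmSTsTmssTT ⇒ ssmmTsTmssTT   [S → m]
ssmmTsTmssTT ⇒ ssmmzssTmssTT   [T → z s]
ssmmzssTmssTT ⇒ ssmmzsszmssTT   [T → z]
ssmmzsszmssTT ⇒ ssmmzsszmsszsT   [T → z s]
ssmmzsszmsszsT ⇒ ssmmzsszmsszsz   [T → z]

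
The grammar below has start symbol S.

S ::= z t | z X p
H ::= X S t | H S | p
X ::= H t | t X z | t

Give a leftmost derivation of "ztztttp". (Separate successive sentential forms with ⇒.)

S ⇒ zXp   [S ::= z X p]
zXp ⇒ zHtp   [X ::= H t]
zHtp ⇒ zXSttp   [H ::= X S t]
zXSttp ⇒ ztSttp   [X ::= t]
ztSttp ⇒ ztztttp   [S ::= z t]

S⇒zXp⇒zHtp⇒zXSttp⇒ztSttp⇒ztztttp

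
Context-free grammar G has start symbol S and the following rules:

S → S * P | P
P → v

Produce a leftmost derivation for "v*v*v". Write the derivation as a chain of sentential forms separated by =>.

S => S*P => S*P*P => P*P*P => v*P*P => v*v*P => v*v*v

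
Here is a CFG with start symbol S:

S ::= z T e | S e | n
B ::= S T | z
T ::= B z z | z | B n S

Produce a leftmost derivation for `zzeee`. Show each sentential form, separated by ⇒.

S⇒Se⇒See⇒zTeee⇒zzeee

S ⇒ Se   [S ::= S e]
Se ⇒ See   [S ::= S e]
See ⇒ zTeee   [S ::= z T e]
zTeee ⇒ zzeee   [T ::= z]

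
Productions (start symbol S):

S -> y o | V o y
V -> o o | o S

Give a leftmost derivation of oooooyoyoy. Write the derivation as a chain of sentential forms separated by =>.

S => Voy => oSoy => oVoyoy => ooSoyoy => ooVoyoyoy => oooooyoyoy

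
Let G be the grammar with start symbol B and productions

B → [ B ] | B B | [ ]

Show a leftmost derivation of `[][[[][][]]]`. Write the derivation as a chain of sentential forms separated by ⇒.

B ⇒ BB   [B → B B]
BB ⇒ []B   [B → [ ]]
[]B ⇒ [][B]   [B → [ B ]]
[][B] ⇒ [][[B]]   [B → [ B ]]
[][[B]] ⇒ [][[BB]]   [B → B B]
[][[BB]] ⇒ [][[BBB]]   [B → B B]
[][[BBB]] ⇒ [][[[]BB]]   [B → [ ]]
[][[[]BB]] ⇒ [][[[][]B]]   [B → [ ]]
[][[[][]B]] ⇒ [][[[][][]]]   [B → [ ]]

B⇒BB⇒[]B⇒[][B]⇒[][[B]]⇒[][[BB]]⇒[][[BBB]]⇒[][[[]BB]]⇒[][[[][]B]]⇒[][[[][][]]]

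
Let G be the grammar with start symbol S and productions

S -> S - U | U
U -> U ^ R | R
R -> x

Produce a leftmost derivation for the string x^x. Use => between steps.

S => U => U^R => R^R => x^R => x^x

S => U   [S -> U]
U => U^R   [U -> U ^ R]
U^R => R^R   [U -> R]
R^R => x^R   [R -> x]
x^R => x^x   [R -> x]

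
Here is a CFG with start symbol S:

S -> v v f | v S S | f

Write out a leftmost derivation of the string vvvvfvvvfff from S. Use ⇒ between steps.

S ⇒ vSS ⇒ vvSSS ⇒ vvvvfSS ⇒ vvvvfvSSS ⇒ vvvvfvvvfSS ⇒ vvvvfvvvffS ⇒ vvvvfvvvfff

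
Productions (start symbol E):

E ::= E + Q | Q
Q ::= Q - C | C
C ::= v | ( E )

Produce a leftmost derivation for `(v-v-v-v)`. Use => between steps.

E => Q => C => (E) => (Q) => (Q-C) => (Q-C-C) => (Q-C-C-C) => (C-C-C-C) => (v-C-C-C) => (v-v-C-C) => (v-v-v-C) => (v-v-v-v)

E => Q   [E ::= Q]
Q => C   [Q ::= C]
C => (E)   [C ::= ( E )]
(E) => (Q)   [E ::= Q]
(Q) => (Q-C)   [Q ::= Q - C]
(Q-C) => (Q-C-C)   [Q ::= Q - C]
(Q-C-C) => (Q-C-C-C)   [Q ::= Q - C]
(Q-C-C-C) => (C-C-C-C)   [Q ::= C]
(C-C-C-C) => (v-C-C-C)   [C ::= v]
(v-C-C-C) => (v-v-C-C)   [C ::= v]
(v-v-C-C) => (v-v-v-C)   [C ::= v]
(v-v-v-C) => (v-v-v-v)   [C ::= v]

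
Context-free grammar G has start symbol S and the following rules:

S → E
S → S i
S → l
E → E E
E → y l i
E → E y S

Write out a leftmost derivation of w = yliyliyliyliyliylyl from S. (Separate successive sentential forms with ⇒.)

S ⇒ E   [S → E]
E ⇒ EyS   [E → E y S]
EyS ⇒ EySyS   [E → E y S]
EySyS ⇒ EEySyS   [E → E E]
EEySyS ⇒ EEEySyS   [E → E E]
EEEySyS ⇒ EEEEySyS   [E → E E]
EEEEySyS ⇒ EEEEEySyS   [E → E E]
EEEEEySyS ⇒ yliEEEEySyS   [E → y l i]
yliEEEEySyS ⇒ yliyliEEEySyS   [E → y l i]
yliyliEEEySyS ⇒ yliyliyliEEySyS   [E → y l i]
yliyliyliEEySyS ⇒ yliyliyliyliEySyS   [E → y l i]
yliyliyliyliEySyS ⇒ yliyliyliyliyliySyS   [E → y l i]
yliyliyliyliyliySyS ⇒ yliyliyliyliyliylyS   [S → l]
yliyliyliyliyliylyS ⇒ yliyliyliyliyliylyl   [S → l]

S⇒E⇒EyS⇒EySyS⇒EEySyS⇒EEEySyS⇒EEEEySyS⇒EEEEEySyS⇒yliEEEEySyS⇒yliyliEEEySyS⇒yliyliyliEEySyS⇒yliyliyliyliEySyS⇒yliyliyliyliyliySyS⇒yliyliyliyliyliylyS⇒yliyliyliyliyliylyl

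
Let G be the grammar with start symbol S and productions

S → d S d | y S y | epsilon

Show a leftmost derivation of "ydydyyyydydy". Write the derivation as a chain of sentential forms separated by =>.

S => ySy => ydSdy => ydySydy => ydydSdydy => ydydySydydy => ydydyySyydydy => ydydyyyydydy

S => ySy   [S → y S y]
ySy => ydSdy   [S → d S d]
ydSdy => ydySydy   [S → y S y]
ydySydy => ydydSdydy   [S → d S d]
ydydSdydy => ydydySydydy   [S → y S y]
ydydySydydy => ydydyySyydydy   [S → y S y]
ydydyySyydydy => ydydyyyydydy   [S → epsilon]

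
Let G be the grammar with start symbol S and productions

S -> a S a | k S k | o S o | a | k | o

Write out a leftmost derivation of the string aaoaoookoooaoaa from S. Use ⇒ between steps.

S ⇒ aSa   [S -> a S a]
aSa ⇒ aaSaa   [S -> a S a]
aaSaa ⇒ aaoSoaa   [S -> o S o]
aaoSoaa ⇒ aaoaSaoaa   [S -> a S a]
aaoaSaoaa ⇒ aaoaoSoaoaa   [S -> o S o]
aaoaoSoaoaa ⇒ aaoaooSooaoaa   [S -> o S o]
aaoaooSooaoaa ⇒ aaoaoooSoooaoaa   [S -> o S o]
aaoaoooSoooaoaa ⇒ aaoaoookoooaoaa   [S -> k]

S ⇒ aSa ⇒ aaSaa ⇒ aaoSoaa ⇒ aaoaSaoaa ⇒ aaoaoSoaoaa ⇒ aaoaooSooaoaa ⇒ aaoaoooSoooaoaa ⇒ aaoaoookoooaoaa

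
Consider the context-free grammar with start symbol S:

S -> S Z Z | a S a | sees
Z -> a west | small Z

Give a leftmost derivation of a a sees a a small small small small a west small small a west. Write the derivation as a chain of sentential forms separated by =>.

S => S Z Z => a S a Z Z => a a S a a Z Z => a a sees a a Z Z => a a sees a a small Z Z => a a sees a a small small Z Z => a a sees a a small small small Z Z => a a sees a a small small small small Z Z => a a sees a a small small small small a west Z => a a sees a a small small small small a west small Z => a a sees a a small small small small a west small small Z => a a sees a a small small small small a west small small a west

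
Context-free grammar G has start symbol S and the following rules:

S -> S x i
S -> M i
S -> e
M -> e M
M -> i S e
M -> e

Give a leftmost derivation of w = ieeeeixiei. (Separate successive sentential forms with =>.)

S => Mi => iSei => iSxiei => iMixiei => ieMixiei => ieeMixiei => ieeeMixiei => ieeeeixiei

S => Mi   [S -> M i]
Mi => iSei   [M -> i S e]
iSei => iSxiei   [S -> S x i]
iSxiei => iMixiei   [S -> M i]
iMixiei => ieMixiei   [M -> e M]
ieMixiei => ieeMixiei   [M -> e M]
ieeMixiei => ieeeMixiei   [M -> e M]
ieeeMixiei => ieeeeixiei   [M -> e]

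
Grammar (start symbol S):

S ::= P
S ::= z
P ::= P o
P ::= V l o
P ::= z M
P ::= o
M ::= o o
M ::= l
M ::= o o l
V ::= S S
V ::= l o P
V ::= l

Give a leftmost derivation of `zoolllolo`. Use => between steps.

S => P   [S ::= P]
P => Vlo   [P ::= V l o]
Vlo => SSlo   [V ::= S S]
SSlo => PSlo   [S ::= P]
PSlo => zMSlo   [P ::= z M]
zMSlo => zoolSlo   [M ::= o o l]
zoolSlo => zoolPlo   [S ::= P]
zoolPlo => zoolVlolo   [P ::= V l o]
zoolVlolo => zoolllolo   [V ::= l]

S => P => Vlo => SSlo => PSlo => zMSlo => zoolSlo => zoolPlo => zoolVlolo => zoolllolo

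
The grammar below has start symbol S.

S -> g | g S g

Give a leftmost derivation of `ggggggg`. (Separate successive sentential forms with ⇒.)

S ⇒ gSg   [S -> g S g]
gSg ⇒ ggSgg   [S -> g S g]
ggSgg ⇒ gggSggg   [S -> g S g]
gggSggg ⇒ ggggggg   [S -> g]

S ⇒ gSg ⇒ ggSgg ⇒ gggSggg ⇒ ggggggg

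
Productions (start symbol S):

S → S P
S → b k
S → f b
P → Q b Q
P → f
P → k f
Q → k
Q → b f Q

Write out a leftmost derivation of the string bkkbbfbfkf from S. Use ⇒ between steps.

S ⇒ SP ⇒ SPP ⇒ bkPP ⇒ bkQbQP ⇒ bkkbQP ⇒ bkkbbfQP ⇒ bkkbbfbfQP ⇒ bkkbbfbfkP ⇒ bkkbbfbfkf

S ⇒ SP   [S → S P]
SP ⇒ SPP   [S → S P]
SPP ⇒ bkPP   [S → b k]
bkPP ⇒ bkQbQP   [P → Q b Q]
bkQbQP ⇒ bkkbQP   [Q → k]
bkkbQP ⇒ bkkbbfQP   [Q → b f Q]
bkkbbfQP ⇒ bkkbbfbfQP   [Q → b f Q]
bkkbbfbfQP ⇒ bkkbbfbfkP   [Q → k]
bkkbbfbfkP ⇒ bkkbbfbfkf   [P → f]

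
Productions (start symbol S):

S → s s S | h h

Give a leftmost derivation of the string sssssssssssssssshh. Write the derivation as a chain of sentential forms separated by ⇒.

S ⇒ ssS   [S → s s S]
ssS ⇒ ssssS   [S → s s S]
ssssS ⇒ ssssssS   [S → s s S]
ssssssS ⇒ ssssssssS   [S → s s S]
ssssssssS ⇒ ssssssssssS   [S → s s S]
ssssssssssS ⇒ ssssssssssssS   [S → s s S]
ssssssssssssS ⇒ ssssssssssssssS   [S → s s S]
ssssssssssssssS ⇒ ssssssssssssssssS   [S → s s S]
ssssssssssssssssS ⇒ sssssssssssssssshh   [S → h h]

S ⇒ ssS ⇒ ssssS ⇒ ssssssS ⇒ ssssssssS ⇒ ssssssssssS ⇒ ssssssssssssS ⇒ ssssssssssssssS ⇒ ssssssssssssssssS ⇒ sssssssssssssssshh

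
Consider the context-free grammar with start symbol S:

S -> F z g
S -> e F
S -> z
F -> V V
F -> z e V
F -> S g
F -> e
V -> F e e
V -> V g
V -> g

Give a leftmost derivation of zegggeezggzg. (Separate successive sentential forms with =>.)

S=>Fzg=>Sgzg=>Fzggzg=>zeVzggzg=>zeFeezggzg=>zeVVeezggzg=>zeVgVeezggzg=>zeggVeezggzg=>zegggeezggzg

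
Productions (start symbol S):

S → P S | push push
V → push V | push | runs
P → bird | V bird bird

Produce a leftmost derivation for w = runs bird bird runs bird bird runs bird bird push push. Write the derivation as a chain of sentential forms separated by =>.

S => P S => V bird bird S => runs bird bird S => runs bird bird P S => runs bird bird V bird bird S => runs bird bird runs bird bird S => runs bird bird runs bird bird P S => runs bird bird runs bird bird V bird bird S => runs bird bird runs bird bird runs bird bird S => runs bird bird runs bird bird runs bird bird push push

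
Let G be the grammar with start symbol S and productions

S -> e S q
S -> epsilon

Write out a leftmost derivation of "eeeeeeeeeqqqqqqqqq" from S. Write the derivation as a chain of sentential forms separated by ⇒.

S ⇒ eSq ⇒ eeSqq ⇒ eeeSqqq ⇒ eeeeSqqqq ⇒ eeeeeSqqqqq ⇒ eeeeeeSqqqqqq ⇒ eeeeeeeSqqqqqqq ⇒ eeeeeeeeSqqqqqqqq ⇒ eeeeeeeeeSqqqqqqqqq ⇒ eeeeeeeeeqqqqqqqqq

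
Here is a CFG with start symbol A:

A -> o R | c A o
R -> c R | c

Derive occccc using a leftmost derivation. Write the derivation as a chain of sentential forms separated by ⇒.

A⇒oR⇒ocR⇒occR⇒occcR⇒occccR⇒occccc

A ⇒ oR   [A -> o R]
oR ⇒ ocR   [R -> c R]
ocR ⇒ occR   [R -> c R]
occR ⇒ occcR   [R -> c R]
occcR ⇒ occccR   [R -> c R]
occccR ⇒ occccc   [R -> c]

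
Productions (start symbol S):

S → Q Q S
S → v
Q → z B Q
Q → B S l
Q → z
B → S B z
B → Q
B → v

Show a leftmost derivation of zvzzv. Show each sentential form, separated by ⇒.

S ⇒ QQS ⇒ zBQQS ⇒ zvQQS ⇒ zvzQS ⇒ zvzzS ⇒ zvzzv

S ⇒ QQS   [S → Q Q S]
QQS ⇒ zBQQS   [Q → z B Q]
zBQQS ⇒ zvQQS   [B → v]
zvQQS ⇒ zvzQS   [Q → z]
zvzQS ⇒ zvzzS   [Q → z]
zvzzS ⇒ zvzzv   [S → v]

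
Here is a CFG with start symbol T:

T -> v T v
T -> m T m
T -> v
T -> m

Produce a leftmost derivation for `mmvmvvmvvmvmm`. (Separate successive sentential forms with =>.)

T => mTm => mmTmm => mmvTvmm => mmvmTmvmm => mmvmvTvmvmm => mmvmvvTvvmvmm => mmvmvvmvvmvmm

T => mTm   [T -> m T m]
mTm => mmTmm   [T -> m T m]
mmTmm => mmvTvmm   [T -> v T v]
mmvTvmm => mmvmTmvmm   [T -> m T m]
mmvmTmvmm => mmvmvTvmvmm   [T -> v T v]
mmvmvTvmvmm => mmvmvvTvvmvmm   [T -> v T v]
mmvmvvTvvmvmm => mmvmvvmvvmvmm   [T -> m]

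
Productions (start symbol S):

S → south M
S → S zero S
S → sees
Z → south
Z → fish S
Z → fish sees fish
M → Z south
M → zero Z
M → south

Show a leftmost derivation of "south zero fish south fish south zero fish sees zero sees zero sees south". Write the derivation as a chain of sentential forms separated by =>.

S => south M => south zero Z => south zero fish S => south zero fish south M => south zero fish south Z south => south zero fish south fish S south => south zero fish south fish S zero S south => south zero fish south fish south M zero S south => south zero fish south fish south zero Z zero S south => south zero fish south fish south zero fish S zero S south => south zero fish south fish south zero fish S zero S zero S south => south zero fish south fish south zero fish sees zero S zero S south => south zero fish south fish south zero fish sees zero sees zero S south => south zero fish south fish south zero fish sees zero sees zero sees south

S => south M   [S → south M]
south M => south zero Z   [M → zero Z]
south zero Z => south zero fish S   [Z → fish S]
south zero fish S => south zero fish south M   [S → south M]
south zero fish south M => south zero fish south Z south   [M → Z south]
south zero fish south Z south => south zero fish south fish S south   [Z → fish S]
south zero fish south fish S south => south zero fish south fish S zero S south   [S → S zero S]
south zero fish south fish S zero S south => south zero fish south fish south M zero S south   [S → south M]
south zero fish south fish south M zero S south => south zero fish south fish south zero Z zero S south   [M → zero Z]
south zero fish south fish south zero Z zero S south => south zero fish south fish south zero fish S zero S south   [Z → fish S]
south zero fish south fish south zero fish S zero S south => south zero fish south fish south zero fish S zero S zero S south   [S → S zero S]
south zero fish south fish south zero fish S zero S zero S south => south zero fish south fish south zero fish sees zero S zero S south   [S → sees]
south zero fish south fish south zero fish sees zero S zero S south => south zero fish south fish south zero fish sees zero sees zero S south   [S → sees]
south zero fish south fish south zero fish sees zero sees zero S south => south zero fish south fish south zero fish sees zero sees zero sees south   [S → sees]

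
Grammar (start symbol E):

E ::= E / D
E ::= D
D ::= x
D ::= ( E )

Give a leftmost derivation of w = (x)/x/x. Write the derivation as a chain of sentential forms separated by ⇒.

E ⇒ E/D ⇒ E/D/D ⇒ D/D/D ⇒ (E)/D/D ⇒ (D)/D/D ⇒ (x)/D/D ⇒ (x)/x/D ⇒ (x)/x/x

E ⇒ E/D   [E ::= E / D]
E/D ⇒ E/D/D   [E ::= E / D]
E/D/D ⇒ D/D/D   [E ::= D]
D/D/D ⇒ (E)/D/D   [D ::= ( E )]
(E)/D/D ⇒ (D)/D/D   [E ::= D]
(D)/D/D ⇒ (x)/D/D   [D ::= x]
(x)/D/D ⇒ (x)/x/D   [D ::= x]
(x)/x/D ⇒ (x)/x/x   [D ::= x]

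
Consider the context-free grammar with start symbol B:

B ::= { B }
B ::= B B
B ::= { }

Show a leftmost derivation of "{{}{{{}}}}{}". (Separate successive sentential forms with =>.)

B=>BB=>{B}B=>{BB}B=>{{}B}B=>{{}{B}}B=>{{}{{B}}}B=>{{}{{{}}}}B=>{{}{{{}}}}{}

B => BB   [B ::= B B]
BB => {B}B   [B ::= { B }]
{B}B => {BB}B   [B ::= B B]
{BB}B => {{}B}B   [B ::= { }]
{{}B}B => {{}{B}}B   [B ::= { B }]
{{}{B}}B => {{}{{B}}}B   [B ::= { B }]
{{}{{B}}}B => {{}{{{}}}}B   [B ::= { }]
{{}{{{}}}}B => {{}{{{}}}}{}   [B ::= { }]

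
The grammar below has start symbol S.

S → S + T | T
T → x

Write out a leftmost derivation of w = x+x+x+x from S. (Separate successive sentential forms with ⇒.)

S ⇒ S+T   [S → S + T]
S+T ⇒ S+T+T   [S → S + T]
S+T+T ⇒ S+T+T+T   [S → S + T]
S+T+T+T ⇒ T+T+T+T   [S → T]
T+T+T+T ⇒ x+T+T+T   [T → x]
x+T+T+T ⇒ x+x+T+T   [T → x]
x+x+T+T ⇒ x+x+x+T   [T → x]
x+x+x+T ⇒ x+x+x+x   [T → x]

S ⇒ S+T ⇒ S+T+T ⇒ S+T+T+T ⇒ T+T+T+T ⇒ x+T+T+T ⇒ x+x+T+T ⇒ x+x+x+T ⇒ x+x+x+x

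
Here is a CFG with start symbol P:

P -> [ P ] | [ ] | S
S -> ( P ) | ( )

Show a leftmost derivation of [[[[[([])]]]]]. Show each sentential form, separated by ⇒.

P⇒[P]⇒[[P]]⇒[[[P]]]⇒[[[[P]]]]⇒[[[[[P]]]]]⇒[[[[[S]]]]]⇒[[[[[(P)]]]]]⇒[[[[[([])]]]]]

P ⇒ [P]   [P -> [ P ]]
[P] ⇒ [[P]]   [P -> [ P ]]
[[P]] ⇒ [[[P]]]   [P -> [ P ]]
[[[P]]] ⇒ [[[[P]]]]   [P -> [ P ]]
[[[[P]]]] ⇒ [[[[[P]]]]]   [P -> [ P ]]
[[[[[P]]]]] ⇒ [[[[[S]]]]]   [P -> S]
[[[[[S]]]]] ⇒ [[[[[(P)]]]]]   [S -> ( P )]
[[[[[(P)]]]]] ⇒ [[[[[([])]]]]]   [P -> [ ]]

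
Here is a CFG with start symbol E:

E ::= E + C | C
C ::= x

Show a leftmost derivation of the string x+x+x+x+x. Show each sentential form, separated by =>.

E => E+C => E+C+C => E+C+C+C => E+C+C+C+C => C+C+C+C+C => x+C+C+C+C => x+x+C+C+C => x+x+x+C+C => x+x+x+x+C => x+x+x+x+x

E => E+C   [E ::= E + C]
E+C => E+C+C   [E ::= E + C]
E+C+C => E+C+C+C   [E ::= E + C]
E+C+C+C => E+C+C+C+C   [E ::= E + C]
E+C+C+C+C => C+C+C+C+C   [E ::= C]
C+C+C+C+C => x+C+C+C+C   [C ::= x]
x+C+C+C+C => x+x+C+C+C   [C ::= x]
x+x+C+C+C => x+x+x+C+C   [C ::= x]
x+x+x+C+C => x+x+x+x+C   [C ::= x]
x+x+x+x+C => x+x+x+x+x   [C ::= x]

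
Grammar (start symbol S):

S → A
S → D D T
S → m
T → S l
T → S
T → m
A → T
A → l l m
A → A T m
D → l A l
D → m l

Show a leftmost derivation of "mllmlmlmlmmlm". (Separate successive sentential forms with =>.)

S => DDT   [S → D D T]
DDT => mlDT   [D → m l]
mlDT => mllAlT   [D → l A l]
mllAlT => mllATmlT   [A → A T m]
mllATmlT => mllTTmlT   [A → T]
mllTTmlT => mllSlTmlT   [T → S l]
mllSlTmlT => mllDDTlTmlT   [S → D D T]
mllDDTlTmlT => mllmlDTlTmlT   [D → m l]
mllmlDTlTmlT => mllmlmlTlTmlT   [D → m l]
mllmlmlTlTmlT => mllmlmlmlTmlT   [T → m]
mllmlmlmlTmlT => mllmlmlmlmmlT   [T → m]
mllmlmlmlmmlT => mllmlmlmlmmlm   [T → m]

S => DDT => mlDT => mllAlT => mllATmlT => mllTTmlT => mllSlTmlT => mllDDTlTmlT => mllmlDTlTmlT => mllmlmlTlTmlT => mllmlmlmlTmlT => mllmlmlmlmmlT => mllmlmlmlmmlm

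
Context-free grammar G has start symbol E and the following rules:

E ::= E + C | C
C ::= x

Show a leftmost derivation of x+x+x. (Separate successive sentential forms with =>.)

E => E+C   [E ::= E + C]
E+C => E+C+C   [E ::= E + C]
E+C+C => C+C+C   [E ::= C]
C+C+C => x+C+C   [C ::= x]
x+C+C => x+x+C   [C ::= x]
x+x+C => x+x+x   [C ::= x]

E=>E+C=>E+C+C=>C+C+C=>x+C+C=>x+x+C=>x+x+x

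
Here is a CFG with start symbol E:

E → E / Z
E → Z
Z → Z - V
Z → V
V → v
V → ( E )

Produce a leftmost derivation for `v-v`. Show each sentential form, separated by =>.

E => Z   [E → Z]
Z => Z-V   [Z → Z - V]
Z-V => V-V   [Z → V]
V-V => v-V   [V → v]
v-V => v-v   [V → v]

E => Z => Z-V => V-V => v-V => v-v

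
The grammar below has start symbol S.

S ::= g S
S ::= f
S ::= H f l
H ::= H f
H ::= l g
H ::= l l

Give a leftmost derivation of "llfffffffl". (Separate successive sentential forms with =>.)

S => Hfl   [S ::= H f l]
Hfl => Hffl   [H ::= H f]
Hffl => Hfffl   [H ::= H f]
Hfffl => Hffffl   [H ::= H f]
Hffffl => Hfffffl   [H ::= H f]
Hfffffl => Hffffffl   [H ::= H f]
Hffffffl => Hfffffffl   [H ::= H f]
Hfffffffl => llfffffffl   [H ::= l l]

S => Hfl => Hffl => Hfffl => Hffffl => Hfffffl => Hffffffl => Hfffffffl => llfffffffl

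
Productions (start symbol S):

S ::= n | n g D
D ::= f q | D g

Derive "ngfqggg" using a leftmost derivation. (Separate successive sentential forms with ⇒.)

S ⇒ ngD   [S ::= n g D]
ngD ⇒ ngDg   [D ::= D g]
ngDg ⇒ ngDgg   [D ::= D g]
ngDgg ⇒ ngDggg   [D ::= D g]
ngDggg ⇒ ngfqggg   [D ::= f q]

S ⇒ ngD ⇒ ngDg ⇒ ngDgg ⇒ ngDggg ⇒ ngfqggg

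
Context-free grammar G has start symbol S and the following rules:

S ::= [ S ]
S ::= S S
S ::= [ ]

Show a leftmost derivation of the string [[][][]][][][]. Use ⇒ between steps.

S ⇒ SS   [S ::= S S]
SS ⇒ SSS   [S ::= S S]
SSS ⇒ SSSS   [S ::= S S]
SSSS ⇒ [S]SSS   [S ::= [ S ]]
[S]SSS ⇒ [SS]SSS   [S ::= S S]
[SS]SSS ⇒ [SSS]SSS   [S ::= S S]
[SSS]SSS ⇒ [[]SS]SSS   [S ::= [ ]]
[[]SS]SSS ⇒ [[][]S]SSS   [S ::= [ ]]
[[][]S]SSS ⇒ [[][][]]SSS   [S ::= [ ]]
[[][][]]SSS ⇒ [[][][]][]SS   [S ::= [ ]]
[[][][]][]SS ⇒ [[][][]][][]S   [S ::= [ ]]
[[][][]][][]S ⇒ [[][][]][][][]   [S ::= [ ]]

S⇒SS⇒SSS⇒SSSS⇒[S]SSS⇒[SS]SSS⇒[SSS]SSS⇒[[]SS]SSS⇒[[][]S]SSS⇒[[][][]]SSS⇒[[][][]][]SS⇒[[][][]][][]S⇒[[][][]][][][]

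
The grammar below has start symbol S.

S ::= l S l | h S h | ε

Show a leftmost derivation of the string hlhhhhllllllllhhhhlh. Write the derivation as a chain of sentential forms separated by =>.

S => hSh => hlSlh => hlhShlh => hlhhShhlh => hlhhhShhhlh => hlhhhhShhhhlh => hlhhhhlSlhhhhlh => hlhhhhllSllhhhhlh => hlhhhhlllSlllhhhhlh => hlhhhhllllSllllhhhhlh => hlhhhhllllllllhhhhlh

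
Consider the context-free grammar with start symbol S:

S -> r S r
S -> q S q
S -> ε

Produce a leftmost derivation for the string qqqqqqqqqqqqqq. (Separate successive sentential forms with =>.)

S => qSq => qqSqq => qqqSqqq => qqqqSqqqq => qqqqqSqqqqq => qqqqqqSqqqqqq => qqqqqqqSqqqqqqq => qqqqqqqqqqqqqq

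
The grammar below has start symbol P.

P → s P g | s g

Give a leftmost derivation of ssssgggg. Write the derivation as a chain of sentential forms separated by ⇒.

P ⇒ sPg   [P → s P g]
sPg ⇒ ssPgg   [P → s P g]
ssPgg ⇒ sssPggg   [P → s P g]
sssPggg ⇒ ssssgggg   [P → s g]

P ⇒ sPg ⇒ ssPgg ⇒ sssPggg ⇒ ssssgggg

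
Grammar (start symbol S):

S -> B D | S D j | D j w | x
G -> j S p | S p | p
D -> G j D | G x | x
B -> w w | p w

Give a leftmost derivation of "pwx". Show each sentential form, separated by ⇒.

S⇒BD⇒pwD⇒pwx

S ⇒ BD   [S -> B D]
BD ⇒ pwD   [B -> p w]
pwD ⇒ pwx   [D -> x]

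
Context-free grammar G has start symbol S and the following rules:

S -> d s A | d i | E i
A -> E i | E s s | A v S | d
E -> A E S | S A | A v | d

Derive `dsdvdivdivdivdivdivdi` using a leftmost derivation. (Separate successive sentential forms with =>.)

S => dsA => dsAvS => dsAvSvS => dsAvSvSvS => dsAvSvSvSvS => dsAvSvSvSvSvS => dsAvSvSvSvSvSvS => dsdvSvSvSvSvSvS => dsdvdivSvSvSvSvS => dsdvdivdivSvSvSvS => dsdvdivdivdivSvSvS => dsdvdivdivdivdivSvS => dsdvdivdivdivdivdivS => dsdvdivdivdivdivdivdi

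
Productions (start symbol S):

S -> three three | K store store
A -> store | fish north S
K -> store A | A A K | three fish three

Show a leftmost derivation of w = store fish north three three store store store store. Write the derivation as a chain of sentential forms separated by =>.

S => K store store   [S -> K store store]
K store store => A A K store store   [K -> A A K]
A A K store store => store A K store store   [A -> store]
store A K store store => store fish north S K store store   [A -> fish north S]
store fish north S K store store => store fish north three three K store store   [S -> three three]
store fish north three three K store store => store fish north three three store A store store   [K -> store A]
store fish north three three store A store store => store fish north three three store store store store   [A -> store]

S => K store store => A A K store store => store A K store store => store fish north S K store store => store fish north three three K store store => store fish north three three store A store store => store fish north three three store store store store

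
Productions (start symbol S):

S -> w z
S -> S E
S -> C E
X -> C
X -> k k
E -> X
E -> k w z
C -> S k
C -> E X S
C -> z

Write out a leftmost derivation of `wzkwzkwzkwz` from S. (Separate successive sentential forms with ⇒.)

S ⇒ SE   [S -> S E]
SE ⇒ SEE   [S -> S E]
SEE ⇒ SEEE   [S -> S E]
SEEE ⇒ wzEEE   [S -> w z]
wzEEE ⇒ wzkwzEE   [E -> k w z]
wzkwzEE ⇒ wzkwzkwzE   [E -> k w z]
wzkwzkwzE ⇒ wzkwzkwzkwz   [E -> k w z]

S⇒SE⇒SEE⇒SEEE⇒wzEEE⇒wzkwzEE⇒wzkwzkwzE⇒wzkwzkwzkwz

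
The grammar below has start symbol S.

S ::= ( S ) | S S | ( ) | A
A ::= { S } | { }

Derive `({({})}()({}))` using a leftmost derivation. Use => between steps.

S => (S) => (SS) => (AS) => ({S}S) => ({(S)}S) => ({(A)}S) => ({({})}S) => ({({})}SS) => ({({})}()S) => ({({})}()(S)) => ({({})}()(A)) => ({({})}()({}))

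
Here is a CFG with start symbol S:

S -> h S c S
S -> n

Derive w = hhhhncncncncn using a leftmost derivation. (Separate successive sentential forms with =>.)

S => hScS => hhScScS => hhhScScScS => hhhhScScScScS => hhhhncScScScS => hhhhncncScScS => hhhhncncncScS => hhhhncncncncS => hhhhncncncncn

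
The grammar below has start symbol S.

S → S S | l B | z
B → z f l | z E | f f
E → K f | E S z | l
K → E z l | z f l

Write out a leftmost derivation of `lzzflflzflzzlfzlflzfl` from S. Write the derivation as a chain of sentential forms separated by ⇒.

S ⇒ SS ⇒ lBS ⇒ lzES ⇒ lzKfS ⇒ lzEzlfS ⇒ lzKfzlfS ⇒ lzEzlfzlfS ⇒ lzESzzlfzlfS ⇒ lzKfSzzlfzlfS ⇒ lzzflfSzzlfzlfS ⇒ lzzflflBzzlfzlfS ⇒ lzzflflzflzzlfzlfS ⇒ lzzflflzflzzlfzlflB ⇒ lzzflflzflzzlfzlflzfl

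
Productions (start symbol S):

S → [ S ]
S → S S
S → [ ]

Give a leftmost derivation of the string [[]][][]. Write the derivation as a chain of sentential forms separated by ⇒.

S ⇒ SS   [S → S S]
SS ⇒ SSS   [S → S S]
SSS ⇒ [S]SS   [S → [ S ]]
[S]SS ⇒ [[]]SS   [S → [ ]]
[[]]SS ⇒ [[]][]S   [S → [ ]]
[[]][]S ⇒ [[]][][]   [S → [ ]]

S ⇒ SS ⇒ SSS ⇒ [S]SS ⇒ [[]]SS ⇒ [[]][]S ⇒ [[]][][]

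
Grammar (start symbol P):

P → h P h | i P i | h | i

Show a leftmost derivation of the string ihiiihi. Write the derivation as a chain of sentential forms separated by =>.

P => iPi => ihPhi => ihiPihi => ihiiihi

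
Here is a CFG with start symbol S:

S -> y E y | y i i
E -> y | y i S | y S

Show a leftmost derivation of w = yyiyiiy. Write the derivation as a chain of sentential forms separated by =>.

S => yEy => yyiSy => yyiyiiy

S => yEy   [S -> y E y]
yEy => yyiSy   [E -> y i S]
yyiSy => yyiyiiy   [S -> y i i]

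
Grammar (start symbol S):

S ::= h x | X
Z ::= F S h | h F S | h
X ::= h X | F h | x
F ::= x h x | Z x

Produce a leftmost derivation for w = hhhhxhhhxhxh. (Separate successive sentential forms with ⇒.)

S ⇒ X   [S ::= X]
X ⇒ hX   [X ::= h X]
hX ⇒ hhX   [X ::= h X]
hhX ⇒ hhhX   [X ::= h X]
hhhX ⇒ hhhFh   [X ::= F h]
hhhFh ⇒ hhhZxh   [F ::= Z x]
hhhZxh ⇒ hhhFShxh   [Z ::= F S h]
hhhFShxh ⇒ hhhZxShxh   [F ::= Z x]
hhhZxShxh ⇒ hhhhxShxh   [Z ::= h]
hhhhxShxh ⇒ hhhhxXhxh   [S ::= X]
hhhhxXhxh ⇒ hhhhxhXhxh   [X ::= h X]
hhhhxhXhxh ⇒ hhhhxhhXhxh   [X ::= h X]
hhhhxhhXhxh ⇒ hhhhxhhhXhxh   [X ::= h X]
hhhhxhhhXhxh ⇒ hhhhxhhhxhxh   [X ::= x]

S ⇒ X ⇒ hX ⇒ hhX ⇒ hhhX ⇒ hhhFh ⇒ hhhZxh ⇒ hhhFShxh ⇒ hhhZxShxh ⇒ hhhhxShxh ⇒ hhhhxXhxh ⇒ hhhhxhXhxh ⇒ hhhhxhhXhxh ⇒ hhhhxhhhXhxh ⇒ hhhhxhhhxhxh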